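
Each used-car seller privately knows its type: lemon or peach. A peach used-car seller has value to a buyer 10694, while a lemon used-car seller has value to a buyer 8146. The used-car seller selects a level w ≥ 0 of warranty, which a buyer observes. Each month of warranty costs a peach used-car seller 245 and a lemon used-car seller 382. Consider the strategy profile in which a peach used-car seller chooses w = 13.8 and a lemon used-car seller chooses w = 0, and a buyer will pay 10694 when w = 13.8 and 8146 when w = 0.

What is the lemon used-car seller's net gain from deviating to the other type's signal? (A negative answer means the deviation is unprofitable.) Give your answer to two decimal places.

-2723.60

Playing w = 0 the lemon used-car seller receives 8146.
Deviating to w = 13.8 brings payment 10694 at cost 382 × 13.8 = 5271.6, netting 5422.4.
Gain from deviating: 5422.4 − 8146 = -2723.60.
The gain is negative, so the lemon type's incentive-compatibility constraint is satisfied.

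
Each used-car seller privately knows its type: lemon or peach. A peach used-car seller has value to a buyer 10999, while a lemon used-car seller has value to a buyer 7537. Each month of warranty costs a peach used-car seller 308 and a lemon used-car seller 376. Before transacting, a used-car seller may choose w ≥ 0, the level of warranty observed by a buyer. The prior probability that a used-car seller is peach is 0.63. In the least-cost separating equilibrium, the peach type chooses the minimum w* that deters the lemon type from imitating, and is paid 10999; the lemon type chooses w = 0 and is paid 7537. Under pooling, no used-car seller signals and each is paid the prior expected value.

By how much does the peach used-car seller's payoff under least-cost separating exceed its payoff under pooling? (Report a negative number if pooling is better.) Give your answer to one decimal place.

Least-cost separating signal: w* solves 7537 = 10999 − 376·w*, so w* = (10999 − 7537)/376 ≈ 9.2074.
Peach type's separating payoff: 10999 − 308 × w* = 10999 − 308 × (10999 − 7537)/376 = 10999 − 1066296/376 ≈ 8163.106.
Pooling payoff: 0.63 × 10999 + 0.37 × 7537 = 9718.06.
Difference: 8163.106 − 9718.06 = -1554.954, i.e. -1555.0 to one decimal place.
The peach type would prefer the pooling outcome.

-1555.0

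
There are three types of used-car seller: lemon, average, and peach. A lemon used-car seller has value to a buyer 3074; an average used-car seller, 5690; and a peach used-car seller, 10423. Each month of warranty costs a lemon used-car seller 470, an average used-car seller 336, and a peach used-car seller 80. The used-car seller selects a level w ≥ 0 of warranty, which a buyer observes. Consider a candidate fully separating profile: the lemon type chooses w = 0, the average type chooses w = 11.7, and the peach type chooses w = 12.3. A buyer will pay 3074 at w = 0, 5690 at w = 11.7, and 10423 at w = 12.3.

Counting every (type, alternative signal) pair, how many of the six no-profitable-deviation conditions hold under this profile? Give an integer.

3

Lemon (own payoff 3074): to w=11.7 gives 5690 − 470×11.7 = 191 → no gain ✓; to w=12.3 gives 10423 − 470×12.3 = 4642 → profitable ✗.
Peach (own payoff 10423 − 80×12.3 = 9439): to w=0 gives 3074 → no gain ✓; to w=11.7 gives 5690 − 80×11.7 = 4754 → no gain ✓.
Average (own payoff 5690 − 336×11.7 = 1758.8): to w=0 gives 3074 → profitable ✗; to w=12.3 gives 10423 − 336×12.3 = 6290.2 → profitable ✗.
3 of the 6 constraints hold; not an equilibrium.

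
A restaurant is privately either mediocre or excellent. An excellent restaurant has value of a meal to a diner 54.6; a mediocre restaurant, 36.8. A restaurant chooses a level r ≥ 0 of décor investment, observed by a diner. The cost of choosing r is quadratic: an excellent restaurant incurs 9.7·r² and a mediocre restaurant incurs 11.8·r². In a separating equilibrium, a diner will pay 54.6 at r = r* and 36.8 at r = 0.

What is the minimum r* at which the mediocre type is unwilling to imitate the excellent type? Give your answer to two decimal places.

The mediocre type at r = 0 receives 36.8; imitating at r* yields 54.6 − 11.8·r*².
Indifference: 36.8 = 54.6 − 11.8·r*², so r*² = (54.6 − 36.8) / 11.8 ≈ 1.5085.
r* = √1.5085 ≈ 1.23.

1.23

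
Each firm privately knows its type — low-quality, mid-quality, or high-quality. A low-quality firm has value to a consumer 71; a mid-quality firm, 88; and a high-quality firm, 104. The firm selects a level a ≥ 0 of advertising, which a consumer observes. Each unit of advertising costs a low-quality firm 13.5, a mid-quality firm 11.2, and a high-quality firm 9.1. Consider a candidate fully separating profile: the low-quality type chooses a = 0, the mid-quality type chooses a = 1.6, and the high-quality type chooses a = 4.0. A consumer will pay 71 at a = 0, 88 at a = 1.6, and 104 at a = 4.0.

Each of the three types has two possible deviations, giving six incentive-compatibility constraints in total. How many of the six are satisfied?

3

Low-quality (own payoff 71): to a=1.6 gives 88 − 13.5×1.6 = 66.4 → no gain ✓; to a=4.0 gives 104 − 13.5×4.0 = 50 → no gain ✓.
High-quality (own payoff 104 − 9.1×4.0 = 67.6): to a=0 gives 71 → profitable ✗; to a=1.6 gives 88 − 9.1×1.6 = 73.44 → profitable ✗.
Mid-quality (own payoff 88 − 11.2×1.6 = 70.08): to a=0 gives 71 → profitable ✗; to a=4.0 gives 104 − 11.2×4.0 = 59.2 → no gain ✓.
3 of the 6 constraints hold; not an equilibrium.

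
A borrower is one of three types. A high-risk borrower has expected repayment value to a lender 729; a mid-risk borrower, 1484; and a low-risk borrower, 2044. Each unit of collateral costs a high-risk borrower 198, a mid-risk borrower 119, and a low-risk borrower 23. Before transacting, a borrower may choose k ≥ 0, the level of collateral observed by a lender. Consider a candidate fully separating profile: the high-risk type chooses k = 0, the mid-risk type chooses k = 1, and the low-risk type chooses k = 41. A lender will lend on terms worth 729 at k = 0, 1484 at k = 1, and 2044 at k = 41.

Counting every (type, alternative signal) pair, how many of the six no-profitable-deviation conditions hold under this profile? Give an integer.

High-risk (own payoff 729): to k=1 gives 1484 − 198×1 = 1286 → profitable ✗; to k=41 gives 2044 − 198×41 = -6074 → no gain ✓.
Low-risk (own payoff 2044 − 23×41 = 1101): to k=0 gives 729 → no gain ✓; to k=1 gives 1484 − 23×1 = 1461 → profitable ✗.
Mid-risk (own payoff 1484 − 119×1 = 1365): to k=0 gives 729 → no gain ✓; to k=41 gives 2044 − 119×41 = -2835 → no gain ✓.
4 of the 6 constraints hold; not an equilibrium.

4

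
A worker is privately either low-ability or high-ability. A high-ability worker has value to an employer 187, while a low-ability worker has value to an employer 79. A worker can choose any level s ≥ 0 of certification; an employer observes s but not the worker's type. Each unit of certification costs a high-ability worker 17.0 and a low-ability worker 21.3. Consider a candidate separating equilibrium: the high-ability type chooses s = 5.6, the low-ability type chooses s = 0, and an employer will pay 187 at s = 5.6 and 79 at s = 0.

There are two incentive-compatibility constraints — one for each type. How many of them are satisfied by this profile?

Low-ability type: stay at 0 → 79; mimic → 187 − 21.3 × 5.6 = 67.72. IC holds (79 ≥ 67.72).
High-ability type: signal → 187 − 17.0 × 5.6 = 91.8; deviate to 0 → 79. IC holds (91.8 ≥ 79).
2 of 2 constraints hold, so this is a separating equilibrium.

2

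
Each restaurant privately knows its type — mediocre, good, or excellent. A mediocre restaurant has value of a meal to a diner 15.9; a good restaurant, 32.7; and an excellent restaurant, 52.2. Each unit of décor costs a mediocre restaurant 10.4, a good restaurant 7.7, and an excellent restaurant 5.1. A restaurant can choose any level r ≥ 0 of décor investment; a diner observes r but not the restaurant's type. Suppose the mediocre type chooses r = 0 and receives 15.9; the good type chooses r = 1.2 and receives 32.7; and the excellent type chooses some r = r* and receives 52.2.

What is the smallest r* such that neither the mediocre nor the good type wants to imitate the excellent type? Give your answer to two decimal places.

Mediocre type (on-path payoff 15.9) won't mimic when 15.9 ≥ 52.2 − 10.4·r*, i.e. r* ≥ 3.49.
Good type (on-path payoff 32.7 − 7.7×1.2 = 23.46) won't mimic when 23.46 ≥ 52.2 − 7.7·r*, i.e. r* ≥ 3.73.
Both must hold, so r* = max(3.49, 3.73) = 3.73. The good type's constraint binds.

3.73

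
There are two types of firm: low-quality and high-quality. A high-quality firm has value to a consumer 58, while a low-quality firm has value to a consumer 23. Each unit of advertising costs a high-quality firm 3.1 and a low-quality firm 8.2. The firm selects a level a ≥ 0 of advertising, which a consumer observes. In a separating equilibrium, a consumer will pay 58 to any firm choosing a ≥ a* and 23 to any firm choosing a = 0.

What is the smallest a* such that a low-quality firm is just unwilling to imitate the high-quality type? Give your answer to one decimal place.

4.3

A low-quality firm choosing a = 0 receives 23.
Imitating at a* instead would pay 58 at cost 8.2·a*, netting 58 − 8.2·a*.
Indifference: 23 = 58 − 8.2·a*, so a* = (58 − 23) / 8.2 ≈ 4.3.
This is the low-quality type's binding incentive-compatibility constraint; any a ≥ 4.3 sustains separation on that side.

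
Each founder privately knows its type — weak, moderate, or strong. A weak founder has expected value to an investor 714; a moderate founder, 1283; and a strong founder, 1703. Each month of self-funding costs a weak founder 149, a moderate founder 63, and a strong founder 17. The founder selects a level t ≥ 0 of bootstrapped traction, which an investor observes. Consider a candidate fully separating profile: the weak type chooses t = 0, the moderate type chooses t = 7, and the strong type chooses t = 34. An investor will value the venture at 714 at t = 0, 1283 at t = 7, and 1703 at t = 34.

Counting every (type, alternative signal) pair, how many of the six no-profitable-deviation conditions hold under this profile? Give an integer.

5

Moderate (own payoff 1283 − 63×7 = 842): to t=0 gives 714 → no gain ✓; to t=34 gives 1703 − 63×34 = -439 → no gain ✓.
Weak (own payoff 714): to t=7 gives 1283 − 149×7 = 240 → no gain ✓; to t=34 gives 1703 − 149×34 = -3363 → no gain ✓.
Strong (own payoff 1703 − 17×34 = 1125): to t=0 gives 714 → no gain ✓; to t=7 gives 1283 − 17×7 = 1164 → profitable ✗.
5 of the 6 constraints hold; not an equilibrium.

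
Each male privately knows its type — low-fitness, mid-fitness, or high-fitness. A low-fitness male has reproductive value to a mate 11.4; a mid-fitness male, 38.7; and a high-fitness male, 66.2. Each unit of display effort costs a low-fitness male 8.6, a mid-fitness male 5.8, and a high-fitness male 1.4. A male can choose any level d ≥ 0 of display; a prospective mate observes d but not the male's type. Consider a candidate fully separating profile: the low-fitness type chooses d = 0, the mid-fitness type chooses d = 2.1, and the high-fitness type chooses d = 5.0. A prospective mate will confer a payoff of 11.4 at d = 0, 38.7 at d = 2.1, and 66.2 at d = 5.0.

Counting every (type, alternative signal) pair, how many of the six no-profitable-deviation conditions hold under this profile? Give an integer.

3

Low-fitness (own payoff 11.4): to d=2.1 gives 38.7 − 8.6×2.1 = 20.64 → profitable ✗; to d=5.0 gives 66.2 − 8.6×5.0 = 23.2 → profitable ✗.
Mid-fitness (own payoff 38.7 − 5.8×2.1 = 26.52): to d=0 gives 11.4 → no gain ✓; to d=5.0 gives 66.2 − 5.8×5.0 = 37.2 → profitable ✗.
High-fitness (own payoff 66.2 − 1.4×5.0 = 59.2): to d=0 gives 11.4 → no gain ✓; to d=2.1 gives 38.7 − 1.4×2.1 = 35.76 → no gain ✓.
3 of the 6 constraints hold; not an equilibrium.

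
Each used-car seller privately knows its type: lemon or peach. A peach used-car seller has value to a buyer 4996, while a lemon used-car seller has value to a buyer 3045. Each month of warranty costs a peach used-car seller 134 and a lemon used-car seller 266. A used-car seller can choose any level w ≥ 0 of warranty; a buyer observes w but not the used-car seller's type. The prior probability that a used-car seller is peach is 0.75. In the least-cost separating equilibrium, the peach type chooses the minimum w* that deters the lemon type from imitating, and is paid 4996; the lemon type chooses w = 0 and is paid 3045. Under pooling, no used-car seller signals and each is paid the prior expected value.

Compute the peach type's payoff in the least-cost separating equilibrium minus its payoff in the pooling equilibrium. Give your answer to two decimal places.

Least-cost separating signal: w* solves 3045 = 4996 − 266·w*, so w* = (4996 − 3045)/266 ≈ 7.3346.
Peach type's separating payoff: 4996 − 134 × w* = 4996 − 134 × (4996 − 3045)/266 = 4996 − 261434/266 ≈ 4013.1654.
Pooling payoff: 0.75 × 4996 + 0.25 × 3045 = 4508.25.
Difference: 4013.1654 − 4508.25 = -495.0846, i.e. -495.08 to two decimal places.
The peach type would prefer the pooling outcome.

-495.08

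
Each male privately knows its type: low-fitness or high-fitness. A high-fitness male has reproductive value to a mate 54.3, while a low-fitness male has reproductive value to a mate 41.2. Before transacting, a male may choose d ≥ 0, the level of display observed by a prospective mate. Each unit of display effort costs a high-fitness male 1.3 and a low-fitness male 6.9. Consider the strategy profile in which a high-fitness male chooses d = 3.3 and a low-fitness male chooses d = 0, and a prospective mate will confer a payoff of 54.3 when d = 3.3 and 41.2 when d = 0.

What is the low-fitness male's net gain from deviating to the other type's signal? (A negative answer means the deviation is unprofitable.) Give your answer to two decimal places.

-9.67

Playing d = 0 the low-fitness male receives 41.2.
Deviating to d = 3.3 brings payment 54.3 at cost 6.9 × 3.3 = 22.77, netting 31.53.
Gain from deviating: 31.53 − 41.2 = -9.67.
The gain is negative, so the low-fitness type's incentive-compatibility constraint is satisfied.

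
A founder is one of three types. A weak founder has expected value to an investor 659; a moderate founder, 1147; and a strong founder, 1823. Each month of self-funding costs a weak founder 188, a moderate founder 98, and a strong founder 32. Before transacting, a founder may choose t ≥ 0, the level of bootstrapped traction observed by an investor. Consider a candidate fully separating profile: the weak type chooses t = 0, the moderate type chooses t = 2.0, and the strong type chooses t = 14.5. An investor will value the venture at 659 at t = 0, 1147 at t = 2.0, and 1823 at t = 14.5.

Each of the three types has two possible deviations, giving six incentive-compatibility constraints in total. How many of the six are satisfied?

Weak (own payoff 659): to t=2.0 gives 1147 − 188×2.0 = 771 → profitable ✗; to t=14.5 gives 1823 − 188×14.5 = -903 → no gain ✓.
Strong (own payoff 1823 − 32×14.5 = 1359): to t=0 gives 659 → no gain ✓; to t=2.0 gives 1147 − 32×2.0 = 1083 → no gain ✓.
Moderate (own payoff 1147 − 98×2.0 = 951): to t=0 gives 659 → no gain ✓; to t=14.5 gives 1823 − 98×14.5 = 402 → no gain ✓.
5 of the 6 constraints hold; not an equilibrium.

5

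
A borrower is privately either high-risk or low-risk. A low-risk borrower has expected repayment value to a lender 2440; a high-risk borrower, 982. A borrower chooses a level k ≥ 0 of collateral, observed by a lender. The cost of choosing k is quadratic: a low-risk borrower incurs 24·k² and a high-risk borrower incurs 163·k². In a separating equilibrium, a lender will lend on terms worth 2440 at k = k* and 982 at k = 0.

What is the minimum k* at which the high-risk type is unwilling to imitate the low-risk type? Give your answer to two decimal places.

2.99

The high-risk type at k = 0 receives 982; imitating at k* yields 2440 − 163·k*².
Indifference: 982 = 2440 − 163·k*², so k*² = (2440 − 982) / 163 ≈ 8.9448.
k* = √8.9448 ≈ 2.99.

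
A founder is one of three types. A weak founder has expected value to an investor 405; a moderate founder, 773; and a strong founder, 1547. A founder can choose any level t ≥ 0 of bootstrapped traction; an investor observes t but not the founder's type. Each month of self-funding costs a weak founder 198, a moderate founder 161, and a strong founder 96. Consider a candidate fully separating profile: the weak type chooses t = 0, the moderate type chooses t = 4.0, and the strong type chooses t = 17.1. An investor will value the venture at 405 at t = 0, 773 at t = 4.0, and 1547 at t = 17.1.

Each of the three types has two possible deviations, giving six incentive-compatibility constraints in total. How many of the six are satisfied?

3

Weak (own payoff 405): to t=4.0 gives 773 − 198×4.0 = -19 → no gain ✓; to t=17.1 gives 1547 − 198×17.1 = -1838.8 → no gain ✓.
Moderate (own payoff 773 − 161×4.0 = 129): to t=0 gives 405 → profitable ✗; to t=17.1 gives 1547 − 161×17.1 = -1206.1 → no gain ✓.
Strong (own payoff 1547 − 96×17.1 = -94.6): to t=0 gives 405 → profitable ✗; to t=4.0 gives 773 − 96×4.0 = 389 → profitable ✗.
3 of the 6 constraints hold; not an equilibrium.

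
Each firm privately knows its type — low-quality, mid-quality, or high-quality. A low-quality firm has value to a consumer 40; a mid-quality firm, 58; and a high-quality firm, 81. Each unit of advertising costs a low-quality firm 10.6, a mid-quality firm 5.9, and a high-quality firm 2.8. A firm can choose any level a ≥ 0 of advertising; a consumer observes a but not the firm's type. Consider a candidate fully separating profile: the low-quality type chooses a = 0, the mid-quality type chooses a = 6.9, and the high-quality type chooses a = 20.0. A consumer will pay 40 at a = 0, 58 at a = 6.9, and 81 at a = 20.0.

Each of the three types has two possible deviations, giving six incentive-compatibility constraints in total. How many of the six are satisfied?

Low-quality (own payoff 40): to a=6.9 gives 58 − 10.6×6.9 = -15.14 → no gain ✓; to a=20.0 gives 81 − 10.6×20.0 = -131 → no gain ✓.
High-quality (own payoff 81 − 2.8×20.0 = 25): to a=0 gives 40 → profitable ✗; to a=6.9 gives 58 − 2.8×6.9 = 38.68 → profitable ✗.
Mid-quality (own payoff 58 − 5.9×6.9 = 17.29): to a=0 gives 40 → profitable ✗; to a=20.0 gives 81 − 5.9×20.0 = -37 → no gain ✓.
3 of the 6 constraints hold; not an equilibrium.

3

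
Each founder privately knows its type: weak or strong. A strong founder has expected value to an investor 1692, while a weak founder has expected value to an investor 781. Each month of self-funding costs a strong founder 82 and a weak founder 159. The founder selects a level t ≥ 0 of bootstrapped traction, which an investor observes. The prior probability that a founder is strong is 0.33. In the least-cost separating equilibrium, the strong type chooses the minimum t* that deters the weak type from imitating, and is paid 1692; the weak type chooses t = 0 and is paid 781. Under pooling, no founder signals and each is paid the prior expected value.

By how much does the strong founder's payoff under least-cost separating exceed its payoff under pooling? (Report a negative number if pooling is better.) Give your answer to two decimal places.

140.55

Least-cost separating signal: t* solves 781 = 1692 − 159·t*, so t* = (1692 − 781)/159 ≈ 5.7296.
Strong type's separating payoff: 1692 − 82 × t* = 1692 − 82 × (1692 − 781)/159 = 1692 − 74702/159 ≈ 1222.1761.
Pooling payoff: 0.33 × 1692 + 0.67 × 781 = 1081.63.
Difference: 1222.1761 − 1081.63 = 140.5461, i.e. 140.55 to two decimal places.
The strong type prefers to separate.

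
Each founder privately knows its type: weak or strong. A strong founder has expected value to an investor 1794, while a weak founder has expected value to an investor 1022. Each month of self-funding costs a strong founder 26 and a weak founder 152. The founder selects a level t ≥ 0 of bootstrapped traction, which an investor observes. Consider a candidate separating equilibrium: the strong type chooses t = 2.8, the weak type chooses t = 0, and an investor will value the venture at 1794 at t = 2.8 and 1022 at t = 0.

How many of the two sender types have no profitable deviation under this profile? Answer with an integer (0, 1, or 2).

Weak type: stay at 0 → 1022; mimic → 1794 − 152 × 2.8 = 1368.4. IC fails (1022 < 1368.4).
Strong type: signal → 1794 − 26 × 2.8 = 1721.2; deviate to 0 → 1022. IC holds (1721.2 ≥ 1022).
1 of 2 constraints hold, so this profile is not an equilibrium.

1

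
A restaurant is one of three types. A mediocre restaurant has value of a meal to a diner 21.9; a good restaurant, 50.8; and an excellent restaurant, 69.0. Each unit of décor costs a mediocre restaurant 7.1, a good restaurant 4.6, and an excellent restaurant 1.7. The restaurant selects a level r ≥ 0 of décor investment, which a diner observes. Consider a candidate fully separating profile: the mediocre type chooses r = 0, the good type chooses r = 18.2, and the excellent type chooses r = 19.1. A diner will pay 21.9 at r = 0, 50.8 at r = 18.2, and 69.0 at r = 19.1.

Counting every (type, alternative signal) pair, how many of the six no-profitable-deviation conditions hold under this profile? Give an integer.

4

Mediocre (own payoff 21.9): to r=18.2 gives 50.8 − 7.1×18.2 = -78.42 → no gain ✓; to r=19.1 gives 69.0 − 7.1×19.1 = -66.61 → no gain ✓.
Excellent (own payoff 69.0 − 1.7×19.1 = 36.53): to r=0 gives 21.9 → no gain ✓; to r=18.2 gives 50.8 − 1.7×18.2 = 19.86 → no gain ✓.
Good (own payoff 50.8 − 4.6×18.2 = -32.92): to r=0 gives 21.9 → profitable ✗; to r=19.1 gives 69.0 − 4.6×19.1 = -18.86 → profitable ✗.
4 of the 6 constraints hold; not an equilibrium.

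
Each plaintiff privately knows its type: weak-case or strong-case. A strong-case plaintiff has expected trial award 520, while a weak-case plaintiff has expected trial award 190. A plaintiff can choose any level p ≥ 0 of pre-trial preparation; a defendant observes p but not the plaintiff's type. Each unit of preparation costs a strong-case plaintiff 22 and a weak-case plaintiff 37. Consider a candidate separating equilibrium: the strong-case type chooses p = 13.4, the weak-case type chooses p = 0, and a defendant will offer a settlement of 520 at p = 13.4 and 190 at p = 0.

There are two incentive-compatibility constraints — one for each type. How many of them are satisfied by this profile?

Weak-case type: stay at 0 → 190; mimic → 520 − 37 × 13.4 = 24.2. IC holds (190 ≥ 24.2).
Strong-case type: signal → 520 − 22 × 13.4 = 225.2; deviate to 0 → 190. IC holds (225.2 ≥ 190).
2 of 2 constraints hold, so this is a separating equilibrium.

2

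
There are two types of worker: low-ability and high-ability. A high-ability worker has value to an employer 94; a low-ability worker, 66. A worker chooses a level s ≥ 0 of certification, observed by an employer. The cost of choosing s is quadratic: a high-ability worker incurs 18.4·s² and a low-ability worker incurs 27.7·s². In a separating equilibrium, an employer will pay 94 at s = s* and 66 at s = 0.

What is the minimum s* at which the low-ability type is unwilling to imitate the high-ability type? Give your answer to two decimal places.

1.01

The low-ability type at s = 0 receives 66; imitating at s* yields 94 − 27.7·s*².
Indifference: 66 = 94 − 27.7·s*², so s*² = (94 − 66) / 27.7 ≈ 1.0108.
s* = √1.0108 ≈ 1.01.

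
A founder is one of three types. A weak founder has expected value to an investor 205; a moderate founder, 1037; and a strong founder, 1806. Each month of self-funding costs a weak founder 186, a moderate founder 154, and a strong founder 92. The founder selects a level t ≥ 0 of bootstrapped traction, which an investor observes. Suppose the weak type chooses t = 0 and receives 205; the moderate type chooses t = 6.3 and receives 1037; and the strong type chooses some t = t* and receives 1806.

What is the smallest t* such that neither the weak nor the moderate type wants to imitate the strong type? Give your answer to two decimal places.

Weak type (on-path payoff 205) won't mimic when 205 ≥ 1806 − 186·t*, i.e. t* ≥ 8.61.
Moderate type (on-path payoff 1037 − 154×6.3 = 66.8) won't mimic when 66.8 ≥ 1806 − 154·t*, i.e. t* ≥ 11.29.
Both must hold, so t* = max(8.61, 11.29) = 11.29. The moderate type's constraint binds.

11.29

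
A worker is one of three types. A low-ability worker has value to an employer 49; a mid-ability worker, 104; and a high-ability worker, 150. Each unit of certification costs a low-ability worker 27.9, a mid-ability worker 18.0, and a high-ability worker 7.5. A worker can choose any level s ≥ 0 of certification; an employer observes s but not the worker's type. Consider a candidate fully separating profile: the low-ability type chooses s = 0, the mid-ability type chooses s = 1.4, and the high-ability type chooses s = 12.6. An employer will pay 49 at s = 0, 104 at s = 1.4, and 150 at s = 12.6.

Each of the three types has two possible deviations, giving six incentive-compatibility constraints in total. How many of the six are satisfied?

Low-ability (own payoff 49): to s=1.4 gives 104 − 27.9×1.4 = 64.94 → profitable ✗; to s=12.6 gives 150 − 27.9×12.6 = -201.54 → no gain ✓.
High-ability (own payoff 150 − 7.5×12.6 = 55.5): to s=0 gives 49 → no gain ✓; to s=1.4 gives 104 − 7.5×1.4 = 93.5 → profitable ✗.
Mid-ability (own payoff 104 − 18.0×1.4 = 78.8): to s=0 gives 49 → no gain ✓; to s=12.6 gives 150 − 18.0×12.6 = -76.8 → no gain ✓.
4 of the 6 constraints hold; not an equilibrium.

4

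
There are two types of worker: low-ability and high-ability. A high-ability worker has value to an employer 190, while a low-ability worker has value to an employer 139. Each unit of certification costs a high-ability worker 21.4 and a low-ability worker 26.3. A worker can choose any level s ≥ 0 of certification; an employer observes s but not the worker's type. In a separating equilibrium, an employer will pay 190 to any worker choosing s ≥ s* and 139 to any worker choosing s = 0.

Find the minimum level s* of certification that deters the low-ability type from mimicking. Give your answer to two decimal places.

A low-ability worker choosing s = 0 receives 139.
Imitating at s* instead would pay 190 at cost 26.3·s*, netting 190 − 26.3·s*.
Indifference: 139 = 190 − 26.3·s*, so s* = (190 − 139) / 26.3 ≈ 1.94.
This is the low-ability type's binding incentive-compatibility constraint; any s ≥ 1.94 sustains separation on that side.

1.94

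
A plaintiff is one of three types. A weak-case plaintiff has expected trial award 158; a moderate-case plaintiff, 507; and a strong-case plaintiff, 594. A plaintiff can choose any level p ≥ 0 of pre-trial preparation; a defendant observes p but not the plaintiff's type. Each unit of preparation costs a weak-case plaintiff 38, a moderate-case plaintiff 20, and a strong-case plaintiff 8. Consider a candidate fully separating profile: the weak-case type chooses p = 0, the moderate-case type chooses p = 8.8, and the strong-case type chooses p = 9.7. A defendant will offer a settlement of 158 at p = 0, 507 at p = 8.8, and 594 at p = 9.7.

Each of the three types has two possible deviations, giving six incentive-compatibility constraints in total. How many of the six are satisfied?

Weak-case (own payoff 158): to p=8.8 gives 507 − 38×8.8 = 172.6 → profitable ✗; to p=9.7 gives 594 − 38×9.7 = 225.4 → profitable ✗.
Moderate-case (own payoff 507 − 20×8.8 = 331): to p=0 gives 158 → no gain ✓; to p=9.7 gives 594 − 20×9.7 = 400 → profitable ✗.
Strong-case (own payoff 594 − 8×9.7 = 516.4): to p=0 gives 158 → no gain ✓; to p=8.8 gives 507 − 8×8.8 = 436.6 → no gain ✓.
3 of the 6 constraints hold; not an equilibrium.

3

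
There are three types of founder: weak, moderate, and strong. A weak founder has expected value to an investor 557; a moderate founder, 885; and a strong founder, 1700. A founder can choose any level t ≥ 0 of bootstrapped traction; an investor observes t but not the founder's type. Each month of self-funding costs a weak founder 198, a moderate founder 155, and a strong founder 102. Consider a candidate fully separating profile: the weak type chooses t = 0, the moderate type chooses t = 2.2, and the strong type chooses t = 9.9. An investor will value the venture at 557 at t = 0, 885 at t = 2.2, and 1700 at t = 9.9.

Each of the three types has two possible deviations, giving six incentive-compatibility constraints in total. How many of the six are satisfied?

5

Moderate (own payoff 885 − 155×2.2 = 544): to t=0 gives 557 → profitable ✗; to t=9.9 gives 1700 − 155×9.9 = 165.5 → no gain ✓.
Strong (own payoff 1700 − 102×9.9 = 690.2): to t=0 gives 557 → no gain ✓; to t=2.2 gives 885 − 102×2.2 = 660.6 → no gain ✓.
Weak (own payoff 557): to t=2.2 gives 885 − 198×2.2 = 449.4 → no gain ✓; to t=9.9 gives 1700 − 198×9.9 = -260.2 → no gain ✓.
5 of the 6 constraints hold; not an equilibrium.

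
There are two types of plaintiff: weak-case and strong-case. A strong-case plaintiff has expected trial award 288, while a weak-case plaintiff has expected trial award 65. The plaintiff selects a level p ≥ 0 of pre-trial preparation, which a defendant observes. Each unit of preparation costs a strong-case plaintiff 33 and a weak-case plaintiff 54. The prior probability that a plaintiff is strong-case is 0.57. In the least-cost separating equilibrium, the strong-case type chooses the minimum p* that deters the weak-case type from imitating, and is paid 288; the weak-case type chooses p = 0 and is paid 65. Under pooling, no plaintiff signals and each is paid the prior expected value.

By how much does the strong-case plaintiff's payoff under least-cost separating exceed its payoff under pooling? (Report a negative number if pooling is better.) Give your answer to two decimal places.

-40.39

Least-cost separating signal: p* solves 65 = 288 − 54·p*, so p* = (288 − 65)/54 ≈ 4.1296.
Strong-case type's separating payoff: 288 − 33 × p* = 288 − 33 × (288 − 65)/54 = 288 − 7359/54 ≈ 151.7222.
Pooling payoff: 0.57 × 288 + 0.43 × 65 = 192.11.
Difference: 151.7222 − 192.11 = -40.3878, i.e. -40.39 to two decimal places.
The strong-case type would prefer the pooling outcome.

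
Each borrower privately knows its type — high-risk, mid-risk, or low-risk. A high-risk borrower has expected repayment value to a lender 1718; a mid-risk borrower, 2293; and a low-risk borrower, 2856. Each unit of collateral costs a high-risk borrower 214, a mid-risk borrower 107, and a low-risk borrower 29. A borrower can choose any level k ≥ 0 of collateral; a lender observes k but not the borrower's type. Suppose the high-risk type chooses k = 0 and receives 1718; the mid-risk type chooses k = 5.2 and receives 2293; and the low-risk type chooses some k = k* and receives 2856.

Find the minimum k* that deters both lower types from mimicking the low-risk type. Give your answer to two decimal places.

High-risk type (on-path payoff 1718) won't mimic when 1718 ≥ 2856 − 214·k*, i.e. k* ≥ 5.32.
Mid-risk type (on-path payoff 2293 − 107×5.2 = 1736.6) won't mimic when 1736.6 ≥ 2856 − 107·k*, i.e. k* ≥ 10.46.
Both must hold, so k* = max(5.32, 10.46) = 10.46. The mid-risk type's constraint binds.

10.46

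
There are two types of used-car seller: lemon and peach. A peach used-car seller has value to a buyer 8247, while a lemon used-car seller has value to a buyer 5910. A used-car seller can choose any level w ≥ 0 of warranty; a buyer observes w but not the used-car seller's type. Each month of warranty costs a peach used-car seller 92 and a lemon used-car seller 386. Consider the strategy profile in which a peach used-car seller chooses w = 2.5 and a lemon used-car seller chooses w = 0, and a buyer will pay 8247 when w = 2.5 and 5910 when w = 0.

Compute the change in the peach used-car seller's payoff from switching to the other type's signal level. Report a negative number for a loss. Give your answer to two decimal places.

-2107.00

Playing w = 2.5 the peach used-car seller receives 8247 − 92 × 2.5 = 8017.
Deviating to w = 0 yields 5910 instead.
Gain from deviating: 5910 − 8017 = -2107.00.
The gain is negative, so the peach type's incentive-compatibility constraint is satisfied.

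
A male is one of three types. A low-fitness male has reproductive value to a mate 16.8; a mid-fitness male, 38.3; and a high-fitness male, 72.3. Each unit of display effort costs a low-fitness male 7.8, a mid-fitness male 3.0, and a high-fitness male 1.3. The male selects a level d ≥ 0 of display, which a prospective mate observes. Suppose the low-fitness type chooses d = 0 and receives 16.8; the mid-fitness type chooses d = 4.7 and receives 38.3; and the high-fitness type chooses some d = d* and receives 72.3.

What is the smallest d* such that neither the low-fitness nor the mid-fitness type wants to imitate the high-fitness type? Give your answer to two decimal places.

Mid-fitness type (on-path payoff 38.3 − 3.0×4.7 = 24.2) won't mimic when 24.2 ≥ 72.3 − 3.0·d*, i.e. d* ≥ 16.03.
Low-fitness type (on-path payoff 16.8) won't mimic when 16.8 ≥ 72.3 − 7.8·d*, i.e. d* ≥ 7.12.
Both must hold, so d* = max(7.12, 16.03) = 16.03. The mid-fitness type's constraint binds.

16.03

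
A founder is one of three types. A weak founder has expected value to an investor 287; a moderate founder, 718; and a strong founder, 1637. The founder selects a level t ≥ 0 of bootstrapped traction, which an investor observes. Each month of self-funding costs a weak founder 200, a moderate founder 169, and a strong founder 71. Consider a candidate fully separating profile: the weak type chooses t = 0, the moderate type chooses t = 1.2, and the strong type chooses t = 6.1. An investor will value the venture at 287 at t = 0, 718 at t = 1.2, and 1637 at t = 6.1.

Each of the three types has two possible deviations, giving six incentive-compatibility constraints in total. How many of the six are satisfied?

Weak (own payoff 287): to t=1.2 gives 718 − 200×1.2 = 478 → profitable ✗; to t=6.1 gives 1637 − 200×6.1 = 417 → profitable ✗.
Moderate (own payoff 718 − 169×1.2 = 515.2): to t=0 gives 287 → no gain ✓; to t=6.1 gives 1637 − 169×6.1 = 606.1 → profitable ✗.
Strong (own payoff 1637 − 71×6.1 = 1203.9): to t=0 gives 287 → no gain ✓; to t=1.2 gives 718 − 71×1.2 = 632.8 → no gain ✓.
3 of the 6 constraints hold; not an equilibrium.

3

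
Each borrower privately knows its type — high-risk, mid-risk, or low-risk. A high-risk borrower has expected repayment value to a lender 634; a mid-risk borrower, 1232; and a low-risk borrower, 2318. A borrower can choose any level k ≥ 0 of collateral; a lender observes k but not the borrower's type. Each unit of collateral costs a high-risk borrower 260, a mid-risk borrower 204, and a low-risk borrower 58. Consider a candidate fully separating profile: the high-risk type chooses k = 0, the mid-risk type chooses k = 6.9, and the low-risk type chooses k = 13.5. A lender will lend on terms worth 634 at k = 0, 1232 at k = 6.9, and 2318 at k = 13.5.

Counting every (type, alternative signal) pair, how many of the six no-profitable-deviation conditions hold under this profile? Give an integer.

5

Low-risk (own payoff 2318 − 58×13.5 = 1535): to k=0 gives 634 → no gain ✓; to k=6.9 gives 1232 − 58×6.9 = 831.8 → no gain ✓.
Mid-risk (own payoff 1232 − 204×6.9 = -175.6): to k=0 gives 634 → profitable ✗; to k=13.5 gives 2318 − 204×13.5 = -436 → no gain ✓.
High-risk (own payoff 634): to k=6.9 gives 1232 − 260×6.9 = -562 → no gain ✓; to k=13.5 gives 2318 − 260×13.5 = -1192 → no gain ✓.
5 of the 6 constraints hold; not an equilibrium.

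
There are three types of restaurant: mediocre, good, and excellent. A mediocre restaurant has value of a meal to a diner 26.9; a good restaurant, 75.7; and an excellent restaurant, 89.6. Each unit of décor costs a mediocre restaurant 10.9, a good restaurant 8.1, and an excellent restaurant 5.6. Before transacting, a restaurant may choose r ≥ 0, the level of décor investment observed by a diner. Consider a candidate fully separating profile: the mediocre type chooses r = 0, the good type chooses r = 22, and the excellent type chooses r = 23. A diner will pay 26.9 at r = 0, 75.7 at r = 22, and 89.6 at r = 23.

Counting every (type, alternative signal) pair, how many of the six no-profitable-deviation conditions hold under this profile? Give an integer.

3

Excellent (own payoff 89.6 − 5.6×23 = -39.2): to r=0 gives 26.9 → profitable ✗; to r=22 gives 75.7 − 5.6×22 = -47.5 → no gain ✓.
Mediocre (own payoff 26.9): to r=22 gives 75.7 − 10.9×22 = -164.1 → no gain ✓; to r=23 gives 89.6 − 10.9×23 = -161.1 → no gain ✓.
Good (own payoff 75.7 − 8.1×22 = -102.5): to r=0 gives 26.9 → profitable ✗; to r=23 gives 89.6 − 8.1×23 = -96.7 → profitable ✗.
3 of the 6 constraints hold; not an equilibrium.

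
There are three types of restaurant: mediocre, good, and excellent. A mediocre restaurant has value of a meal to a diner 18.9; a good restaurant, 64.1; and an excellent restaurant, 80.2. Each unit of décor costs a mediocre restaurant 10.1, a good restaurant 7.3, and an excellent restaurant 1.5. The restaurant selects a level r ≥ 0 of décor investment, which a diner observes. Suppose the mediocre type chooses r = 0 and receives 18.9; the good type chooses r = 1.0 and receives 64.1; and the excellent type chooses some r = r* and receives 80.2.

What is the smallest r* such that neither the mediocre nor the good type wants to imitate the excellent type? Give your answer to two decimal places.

6.07

Mediocre type (on-path payoff 18.9) won't mimic when 18.9 ≥ 80.2 − 10.1·r*, i.e. r* ≥ 6.07.
Good type (on-path payoff 64.1 − 7.3×1.0 = 56.8) won't mimic when 56.8 ≥ 80.2 − 7.3·r*, i.e. r* ≥ 3.21.
Both must hold, so r* = max(6.07, 3.21) = 6.07. The mediocre type's constraint binds.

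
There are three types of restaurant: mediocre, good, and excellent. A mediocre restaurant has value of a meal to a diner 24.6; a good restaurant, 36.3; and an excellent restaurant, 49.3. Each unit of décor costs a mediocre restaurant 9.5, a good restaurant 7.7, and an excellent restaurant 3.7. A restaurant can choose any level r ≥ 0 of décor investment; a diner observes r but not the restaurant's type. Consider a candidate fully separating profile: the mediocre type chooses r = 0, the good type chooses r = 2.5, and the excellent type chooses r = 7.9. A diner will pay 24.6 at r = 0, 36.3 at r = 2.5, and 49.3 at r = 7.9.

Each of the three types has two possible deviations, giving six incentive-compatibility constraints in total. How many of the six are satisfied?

3

Excellent (own payoff 49.3 − 3.7×7.9 = 20.07): to r=0 gives 24.6 → profitable ✗; to r=2.5 gives 36.3 − 3.7×2.5 = 27.05 → profitable ✗.
Mediocre (own payoff 24.6): to r=2.5 gives 36.3 − 9.5×2.5 = 12.55 → no gain ✓; to r=7.9 gives 49.3 − 9.5×7.9 = -25.75 → no gain ✓.
Good (own payoff 36.3 − 7.7×2.5 = 17.05): to r=0 gives 24.6 → profitable ✗; to r=7.9 gives 49.3 − 7.7×7.9 = -11.53 → no gain ✓.
3 of the 6 constraints hold; not an equilibrium.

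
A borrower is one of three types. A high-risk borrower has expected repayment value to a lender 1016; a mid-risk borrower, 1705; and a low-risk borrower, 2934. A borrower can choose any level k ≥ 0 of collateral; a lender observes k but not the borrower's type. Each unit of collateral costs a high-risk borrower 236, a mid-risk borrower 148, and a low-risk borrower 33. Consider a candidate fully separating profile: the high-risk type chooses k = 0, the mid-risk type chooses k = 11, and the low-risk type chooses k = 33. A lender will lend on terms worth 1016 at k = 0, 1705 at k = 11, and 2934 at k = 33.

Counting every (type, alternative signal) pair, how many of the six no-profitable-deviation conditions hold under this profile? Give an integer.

Mid-risk (own payoff 1705 − 148×11 = 77): to k=0 gives 1016 → profitable ✗; to k=33 gives 2934 − 148×33 = -1950 → no gain ✓.
High-risk (own payoff 1016): to k=11 gives 1705 − 236×11 = -891 → no gain ✓; to k=33 gives 2934 − 236×33 = -4854 → no gain ✓.
Low-risk (own payoff 2934 − 33×33 = 1845): to k=0 gives 1016 → no gain ✓; to k=11 gives 1705 − 33×11 = 1342 → no gain ✓.
5 of the 6 constraints hold; not an equilibrium.

5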